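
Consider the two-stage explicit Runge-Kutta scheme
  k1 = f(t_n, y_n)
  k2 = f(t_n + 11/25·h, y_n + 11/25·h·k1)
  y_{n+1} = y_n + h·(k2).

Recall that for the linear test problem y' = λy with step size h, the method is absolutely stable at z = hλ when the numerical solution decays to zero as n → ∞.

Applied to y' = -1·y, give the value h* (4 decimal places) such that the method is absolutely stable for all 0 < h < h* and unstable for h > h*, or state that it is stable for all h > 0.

Test eqn y'=λy, z=hλ:
  k1=λy_n ⇒ h·k1=z·y_n;  k2=λ(1+11/25z)y_n ⇒ h·k2=z(1+11/25z)y_n
  y_{n+1}/y_n = 1 + z(1+11/25z) = 1 + z + 11/25z²
  Hence R(z) = 1 + z + 11/25z².

Solve |R(x)|<1 on ℝ⁻.
x=-1.71: |R|=0.5766
R=1: x+11/25x²=0 ⇒ x=−25/11=-2.2727; min R=1−1/(4·11/25)=0.4318>−1
Confirm numerically:
  x=-1.972: |R|=0.73906 <1
  x=-1.024: |R|=0.43737 <1
  x=-0.964: |R|=0.44489 <1
  x=-2.329: |R|=1.05767 >1
  x=-2.324: |R|=1.05243 >1
Stable set (-2.2727, 0).

(-2.2727,0); λ=-1 ⇒ h* = (25/11)/1 = 2.2727.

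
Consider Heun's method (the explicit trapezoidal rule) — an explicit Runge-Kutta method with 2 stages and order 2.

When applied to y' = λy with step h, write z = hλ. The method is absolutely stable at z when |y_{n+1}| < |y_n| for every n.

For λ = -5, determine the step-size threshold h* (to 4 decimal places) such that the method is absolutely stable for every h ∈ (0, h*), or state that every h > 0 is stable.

Test eqn y'=λy, z=hλ:
  order 2, 2-stage ⇒ R(z)=1+z+z^2/2
  (e.g. R(-0.94)=0.50180, |R|=0.50180)

Boundary: |R(x)|=1, x<0.
x=-0.94: |R|=0.5018
|R(-1.79)|=0.8121 |R(-0.72)|=0.5392 |R(-0.68)|=0.5512
Bisect:
  x_lo=-2.3879 |R|=1.4631  x_hi=-0.2916 |R|=0.7509
  mid=-1.33976 |R|=0.55772 →hi
  mid=-1.86383 |R|=0.87310 →hi
  mid=-2.12586 |R|=1.13379 →lo
  mid=-1.99485 |R|=0.99486 →hi
  mid=-2.06036 |R|=1.06218 →lo
  mid=-2.02760 |R|=1.02798 →lo
  mid=-2.01122 |R|=1.01129 →lo
  mid=-2.00304 |R|=1.00304 →lo
  mid=-1.99894 |R|=0.99894 →hi
  mid=-2.00099 |R|=1.00099 →lo
  ...
  [-2.00009,-1.99996] ⇒ x*=-2.0000
So |R|<1 on (-2.0000, 0).

(-2.0000,0); λ=-5 ⇒ h* = 0.4000.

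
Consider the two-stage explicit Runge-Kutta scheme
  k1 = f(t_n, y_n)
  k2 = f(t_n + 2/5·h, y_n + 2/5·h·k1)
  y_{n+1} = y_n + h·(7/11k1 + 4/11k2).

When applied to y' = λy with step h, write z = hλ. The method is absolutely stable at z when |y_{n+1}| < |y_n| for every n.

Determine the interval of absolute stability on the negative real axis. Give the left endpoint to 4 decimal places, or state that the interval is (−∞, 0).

On y'=λy, z=hλ:
  k1=λy_n ⇒ h·k1=z·y_n;  k2=λ(1+2/5z)y_n ⇒ h·k2=z(1+2/5z)y_n
  y_{n+1}/y_n = 1 + 7/11z + 4/11z(1+2/5z) = 1 + z + 8/55z²
  ⇒ R(z) = 1 + z + 8/55z².

Find x<0 with |R(x)|<1.
x=-1.11: |R|=0.0692
R=1: x+8/55x²=0 ⇒ x=−55/8=-6.8750; min R=1−1/(4·8/55)=-0.7188>−1
Confirm numerically:
  x=-5.943: |R|=0.19435 <1
  x=-5.181: |R|=0.27660 <1
  x=-4.720: |R|=0.47951 <1
  x=-4.562: |R|=0.53482 <1
  x=-7.270: |R|=1.41769 >1
  x=-7.001: |R|=1.12831 >1
Interval (-6.8750, 0).

z∈(-6.8750,0).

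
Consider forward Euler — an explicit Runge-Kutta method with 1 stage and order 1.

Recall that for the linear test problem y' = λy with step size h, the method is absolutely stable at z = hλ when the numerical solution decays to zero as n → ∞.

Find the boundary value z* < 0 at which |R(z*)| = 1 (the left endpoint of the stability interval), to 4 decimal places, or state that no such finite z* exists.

left endpoint -2.0000.

With y'=λy (z=hλ):
  order 1, 1-stage ⇒ R(z)=1+z
  (e.g. R(-0.73)=0.27000, |R|=0.27000)

Need |R(x)|<1, x<0.
x=-0.73: |R|=0.2700
|R(-1.98)|=0.9800 |R(-1.84)|=0.8400 |R(-1.27)|=0.2700
Bisect:
  x_lo=-2.3235 |R|=1.3235  x_hi=-0.0962 |R|=0.9038
  mid=-1.20983 |R|=0.20983 →hi
  mid=-1.76665 |R|=0.76665 →hi
  mid=-2.04506 |R|=1.04506 →lo
  mid=-1.90585 |R|=0.90585 →hi
  mid=-1.97546 |R|=0.97546 →hi
  mid=-2.01026 |R|=1.01026 →lo
  mid=-1.99286 |R|=0.99286 →hi
  ...
  [-2.00006,-1.99993] ⇒ x*=-2.0000
Interval (-2.0000, 0).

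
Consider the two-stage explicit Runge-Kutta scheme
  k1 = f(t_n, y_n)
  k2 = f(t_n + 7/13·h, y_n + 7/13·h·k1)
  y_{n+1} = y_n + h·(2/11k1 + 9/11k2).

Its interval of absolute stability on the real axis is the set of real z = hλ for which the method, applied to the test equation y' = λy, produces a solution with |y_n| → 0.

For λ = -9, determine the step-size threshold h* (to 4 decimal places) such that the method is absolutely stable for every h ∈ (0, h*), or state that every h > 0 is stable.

Set f=λy, z=hλ:
  k1=λy_n ⇒ h·k1=z·y_n;  k2=λ(1+7/13z)y_n ⇒ h·k2=z(1+7/13z)y_n
  y_{n+1}/y_n = 1 + 2/11z + 9/11z(1+7/13z) = 1 + z + 63/143z²
  so R(z) = 1 + z + 63/143z².

Need |R(x)|<1, x<0.
x=-0.94: |R|=0.4493
R=1: x+63/143x²=0 ⇒ x=−143/63=-2.2698; min R=1−1/(4·63/143)=0.4325>−1
Confirm numerically:
  x=-1.840: |R|=0.65156 <1
  x=-1.273: |R|=0.44094 <1
  x=-0.948: |R|=0.44793 <1
  x=-2.634: |R|=1.42258 >1
  x=-2.568: |R|=1.33732 >1
  x=-2.528: |R|=1.28752 >1
Interval (-2.2698, 0).

(-2.2698,0); λ=-9 ⇒ h* = (143/63)/9 = 0.2522.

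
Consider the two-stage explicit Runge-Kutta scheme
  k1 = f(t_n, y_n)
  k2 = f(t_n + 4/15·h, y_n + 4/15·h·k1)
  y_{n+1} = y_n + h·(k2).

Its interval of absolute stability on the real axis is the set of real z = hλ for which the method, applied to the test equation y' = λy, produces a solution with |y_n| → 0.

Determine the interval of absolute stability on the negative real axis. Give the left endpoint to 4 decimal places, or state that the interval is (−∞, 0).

Test eqn y'=λy, z=hλ:
  k1=λy_n ⇒ h·k1=z·y_n;  k2=λ(1+4/15z)y_n ⇒ h·k2=z(1+4/15z)y_n
  y_{n+1}/y_n = 1 + z(1+4/15z) = 1 + z + 4/15z²
  ⇒ R(z) = 1 + z + 4/15z².

Solve |R(x)|<1 on ℝ⁻.
x=-1.65: |R|=0.0760
R=1: x+4/15x²=0 ⇒ x=−15/4=-3.7500; min R=1−1/(4·4/15)=0.0625>−1
Confirm numerically:
  x=-3.621: |R|=0.87544 <1
  x=-2.214: |R|=0.09315 <1
  x=-1.895: |R|=0.06261 <1
  x=-4.144: |R|=1.43540 >1
  x=-4.009: |R|=1.27689 >1
  x=-3.969: |R|=1.23179 >1
Interval (-3.7500, 0).

(-3.7500, 0).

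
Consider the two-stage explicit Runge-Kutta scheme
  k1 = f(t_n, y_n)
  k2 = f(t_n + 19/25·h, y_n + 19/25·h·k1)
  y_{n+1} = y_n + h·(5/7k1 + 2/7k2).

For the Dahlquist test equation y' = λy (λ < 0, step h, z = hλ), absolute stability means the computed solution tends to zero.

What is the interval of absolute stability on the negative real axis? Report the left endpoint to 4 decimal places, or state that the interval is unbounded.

With y'=λy (z=hλ):
  k1=λy_n ⇒ h·k1=z·y_n;  k2=λ(1+19/25z)y_n ⇒ h·k2=z(1+19/25z)y_n
  y_{n+1}/y_n = 1 + 5/7z + 2/7z(1+19/25z) = 1 + z + 38/175z²
  Hence R(z) = 1 + z + 38/175z².

Boundary: |R(x)|=1, x<0.
x=-1.67: |R|=0.0644
R=1: x+38/175x²=0 ⇒ x=−175/38=-4.6053; min R=1−1/(4·38/175)=-0.1513>−1
Confirm numerically:
  x=-4.452: |R|=0.85184 <1
  x=-3.912: |R|=0.41110 <1
  x=-2.632: |R|=0.12776 <1
  x=-4.717: |R|=1.11445 >1
  x=-4.643: |R|=1.03805 >1
Stable set (-4.6053, 0).

z∈(-4.6053,0).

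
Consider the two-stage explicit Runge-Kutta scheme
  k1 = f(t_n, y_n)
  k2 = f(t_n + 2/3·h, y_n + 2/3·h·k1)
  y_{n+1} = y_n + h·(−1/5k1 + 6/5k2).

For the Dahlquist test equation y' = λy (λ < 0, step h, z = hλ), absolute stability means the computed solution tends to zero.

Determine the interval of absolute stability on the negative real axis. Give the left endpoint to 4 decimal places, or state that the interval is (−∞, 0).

(-1.2500, 0).

Set f=λy, z=hλ:
  k1=λy_n ⇒ h·k1=z·y_n;  k2=λ(1+2/3z)y_n ⇒ h·k2=z(1+2/3z)y_n
  y_{n+1}/y_n = 1 − 1/5z + 6/5z(1+2/3z) = 1 + z + 4/5z²
  so R(z) = 1 + z + 4/5z².

Find x<0 with |R(x)|<1.
x=-0.39: |R|=0.7317
R=1: x+4/5x²=0 ⇒ x=−5/4=-1.2500; min R=1−1/(4·4/5)=0.6875>−1
Confirm numerically:
  x=-0.910: |R|=0.75248 <1
  x=-0.842: |R|=0.72517 <1
  x=-0.646: |R|=0.68785 <1
  x=-0.593: |R|=0.68832 <1
  x=-1.791: |R|=1.77514 >1
  x=-1.740: |R|=1.68208 >1
  x=-1.380: |R|=1.14352 >1
Interval (-1.2500, 0).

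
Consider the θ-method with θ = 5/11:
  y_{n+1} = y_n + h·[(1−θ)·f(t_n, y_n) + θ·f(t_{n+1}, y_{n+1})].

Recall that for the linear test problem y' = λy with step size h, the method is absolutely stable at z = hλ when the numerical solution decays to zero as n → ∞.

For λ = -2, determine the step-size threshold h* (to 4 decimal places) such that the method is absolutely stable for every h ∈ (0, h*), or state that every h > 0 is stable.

With y'=λy (z=hλ):
  y_{n+1} = y_n + z·[6/11·y_n + 5/11·y_{n+1}] ⇒ (1 − 5/11z)y_{n+1} = (1 + 6/11z)y_n
  so R(z) = (1 + 6/11z)/(1 − 5/11z).

Need |R(x)|<1, x<0.
x=-0.41: |R|=0.6544
R=−1: 1+6/11x = −1+5/11x ⇒ -1/11x=2 ⇒ x=2/(-1/11)=-22.0000
Confirm numerically:
  x=-19.393: |R|=0.97585 <1
  x=-10.915: |R|=0.83096 <1
  x=-10.394: |R|=0.81569 <1
  x=-22.434: |R|=1.00352 >1
  x=-22.075: |R|=1.00062 >1
So |R|<1 on (-22.0000, 0).

(-22.0000,0); λ=-2 ⇒ h* = (22)/2 = 11.0000.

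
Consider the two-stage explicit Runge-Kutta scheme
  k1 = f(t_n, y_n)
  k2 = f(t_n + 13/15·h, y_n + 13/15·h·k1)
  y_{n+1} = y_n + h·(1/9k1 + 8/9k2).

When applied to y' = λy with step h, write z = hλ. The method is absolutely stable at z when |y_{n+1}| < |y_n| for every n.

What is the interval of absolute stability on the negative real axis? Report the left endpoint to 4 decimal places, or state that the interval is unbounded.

With y'=λy (z=hλ):
  k1=λy_n ⇒ h·k1=z·y_n;  k2=λ(1+13/15z)y_n ⇒ h·k2=z(1+13/15z)y_n
  y_{n+1}/y_n = 1 + 1/9z + 8/9z(1+13/15z) = 1 + z + 104/135z²
  so R(z) = 1 + z + 104/135z².

Find x<0 with |R(x)|<1.
x=-1.49: |R|=1.2203
R=1: x+104/135x²=0 ⇒ x=−135/104=-1.2981; min R=1−1/(4·104/135)=0.6755>−1
Confirm numerically:
  x=-1.121: |R|=0.84708 <1
  x=-0.803: |R|=0.69374 <1
  x=-0.731: |R|=0.68066 <1
  x=-0.616: |R|=0.67632 <1
  x=-1.868: |R|=1.82015 >1
  x=-1.548: |R|=1.29804 >1
  x=-1.481: |R|=1.20870 >1
Interval (-1.2981, 0).

z∈(-1.2981,0).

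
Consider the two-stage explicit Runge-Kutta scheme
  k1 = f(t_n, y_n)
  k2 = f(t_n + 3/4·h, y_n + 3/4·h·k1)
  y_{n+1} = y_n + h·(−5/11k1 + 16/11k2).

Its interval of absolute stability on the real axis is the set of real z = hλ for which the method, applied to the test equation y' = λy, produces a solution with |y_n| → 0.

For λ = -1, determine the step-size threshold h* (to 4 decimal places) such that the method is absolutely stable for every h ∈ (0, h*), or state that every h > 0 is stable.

(-0.9167,0); λ=-1 ⇒ h* = (11/12)/1 = 0.9167.

Set f=λy, z=hλ:
  k1=λy_n ⇒ h·k1=z·y_n;  k2=λ(1+3/4z)y_n ⇒ h·k2=z(1+3/4z)y_n
  y_{n+1}/y_n = 1 − 5/11z + 16/11z(1+3/4z) = 1 + z + 12/11z²
  Hence R(z) = 1 + z + 12/11z².

Find x<0 with |R(x)|<1.
x=-1.46: |R|=1.8654
R=1: x+12/11x²=0 ⇒ x=−11/12=-0.9167; min R=1−1/(4·12/11)=0.7708>−1
Confirm numerically:
  x=-0.552: |R|=0.78040 <1
  x=-0.545: |R|=0.77903 <1
  x=-0.396: |R|=0.77507 <1
  x=-1.440: |R|=1.82211 >1
  x=-1.054: |R|=1.15791 >1
Stable set (-0.9167, 0).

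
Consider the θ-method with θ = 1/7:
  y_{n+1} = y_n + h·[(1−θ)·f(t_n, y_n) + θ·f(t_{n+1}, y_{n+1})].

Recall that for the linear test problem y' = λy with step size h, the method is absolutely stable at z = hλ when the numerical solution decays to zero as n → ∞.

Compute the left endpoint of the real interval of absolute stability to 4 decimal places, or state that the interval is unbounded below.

With y'=λy (z=hλ):
  y_{n+1} = y_n + z·[6/7·y_n + 1/7·y_{n+1}] ⇒ (1 − 1/7z)y_{n+1} = (1 + 6/7z)y_n
  R(z) = (1 + 6/7z)/(1 − 1/7z).

Boundary: |R(x)|=1, x<0.
x=-1.5: |R|=0.2353
R=−1: 1+6/7x = −1+1/7x ⇒ -5/7x=2 ⇒ x=2/(-5/7)=-2.8000
Confirm numerically:
  x=-2.227: |R|=0.68950 <1
  x=-2.170: |R|=0.65649 <1
  x=-1.455: |R|=0.20461 <1
  x=-3.357: |R|=1.26890 >1
  x=-2.913: |R|=1.05700 >1
Interval (-2.8000, 0).

left endpoint -2.8000.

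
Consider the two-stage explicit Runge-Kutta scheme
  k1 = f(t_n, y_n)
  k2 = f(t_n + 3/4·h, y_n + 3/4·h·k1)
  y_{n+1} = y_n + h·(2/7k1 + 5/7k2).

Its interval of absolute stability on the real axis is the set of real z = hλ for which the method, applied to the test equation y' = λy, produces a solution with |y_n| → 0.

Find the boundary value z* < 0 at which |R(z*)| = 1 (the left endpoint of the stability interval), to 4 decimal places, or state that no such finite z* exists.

left endpoint -1.8667.

Set f=λy, z=hλ:
  k1=λy_n ⇒ h·k1=z·y_n;  k2=λ(1+3/4z)y_n ⇒ h·k2=z(1+3/4z)y_n
  y_{n+1}/y_n = 1 + 2/7z + 5/7z(1+3/4z) = 1 + z + 15/28z²
  so R(z) = 1 + z + 15/28z².

Boundary: |R(x)|=1, x<0.
x=-0.42: |R|=0.6745
R=1: x+15/28x²=0 ⇒ x=−28/15=-1.8667; min R=1−1/(4·15/28)=0.5333>−1
Confirm numerically:
  x=-1.203: |R|=0.57229 <1
  x=-1.107: |R|=0.54949 <1
  x=-1.074: |R|=0.54393 <1
  x=-2.434: |R|=1.73976 >1
  x=-2.050: |R|=1.20134 >1
Stable set (-1.8667, 0).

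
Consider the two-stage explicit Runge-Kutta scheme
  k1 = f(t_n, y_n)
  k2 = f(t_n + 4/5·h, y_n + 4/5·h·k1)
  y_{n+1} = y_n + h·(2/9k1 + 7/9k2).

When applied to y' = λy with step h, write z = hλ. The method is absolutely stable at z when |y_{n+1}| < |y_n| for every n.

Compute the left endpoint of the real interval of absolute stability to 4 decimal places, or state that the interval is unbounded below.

z* = -1.6071.

Test eqn y'=λy, z=hλ:
  k1=λy_n ⇒ h·k1=z·y_n;  k2=λ(1+4/5z)y_n ⇒ h·k2=z(1+4/5z)y_n
  y_{n+1}/y_n = 1 + 2/9z + 7/9z(1+4/5z) = 1 + z + 28/45z²
  ⇒ R(z) = 1 + z + 28/45z².

Boundary: |R(x)|=1, x<0.
x=-0.7: |R|=0.6049
R=1: x+28/45x²=0 ⇒ x=−45/28=-1.6071; min R=1−1/(4·28/45)=0.5982>−1
Confirm numerically:
  x=-1.445: |R|=0.85422 <1
  x=-1.410: |R|=0.82704 <1
  x=-1.162: |R|=0.67815 <1
  x=-0.874: |R|=0.60130 <1
  x=-2.101: |R|=1.64561 >1
  x=-1.894: |R|=1.33806 >1
Stable set (-1.6071, 0).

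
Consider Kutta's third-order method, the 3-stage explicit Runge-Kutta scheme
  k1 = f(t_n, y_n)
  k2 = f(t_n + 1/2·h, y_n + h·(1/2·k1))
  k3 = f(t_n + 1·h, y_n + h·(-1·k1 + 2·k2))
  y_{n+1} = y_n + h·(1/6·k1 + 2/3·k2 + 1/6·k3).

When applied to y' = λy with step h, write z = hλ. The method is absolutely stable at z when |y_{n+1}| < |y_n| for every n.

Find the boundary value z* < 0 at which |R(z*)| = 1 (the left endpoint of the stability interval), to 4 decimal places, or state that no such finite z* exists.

left endpoint -2.5127.

Test eqn y'=λy, z=hλ:
  order 3, 3-stage ⇒ R(z)=1+z+z^2/2+z^3/6
  (e.g. R(-1.12)=0.27305, |R|=0.27305)

Solve |R(x)|<1 on ℝ⁻.
x=-1.12: |R|=0.2730
|R(-2.67)|=1.2779 |R(-2.55)|=1.0623 |R(-1.92)|=0.2564
Bisect:
  x_lo=-3.3458 |R|=2.9910  x_hi=-0.1890 |R|=0.8278
  mid=-1.76740 |R|=0.12569 →hi
  mid=-2.55661 |R|=1.07359 →lo
  mid=-2.16201 |R|=0.50917 →hi
  mid=-2.35931 |R|=0.76492 →hi
  mid=-2.45796 |R|=0.91216 →hi
  mid=-2.50728 |R|=0.99104 →hi
  mid=-2.53195 |R|=1.03185 →lo
  mid=-2.51962 |R|=1.01133 →lo
  mid=-2.51345 |R|=1.00116 →lo
  ...
  [-2.51287,-2.51268] ⇒ x*=-2.5127
So |R|<1 on (-2.5127, 0).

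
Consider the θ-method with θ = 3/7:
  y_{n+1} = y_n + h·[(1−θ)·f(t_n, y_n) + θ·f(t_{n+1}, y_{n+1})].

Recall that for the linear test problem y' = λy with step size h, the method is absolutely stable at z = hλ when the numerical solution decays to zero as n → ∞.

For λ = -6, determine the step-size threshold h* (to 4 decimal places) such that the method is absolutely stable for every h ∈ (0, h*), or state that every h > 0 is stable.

On y'=λy, z=hλ:
  y_{n+1} = y_n + z·[4/7·y_n + 3/7·y_{n+1}] ⇒ (1 − 3/7z)y_{n+1} = (1 + 4/7z)y_n
  R(z) = (1 + 4/7z)/(1 − 3/7z).

Solve |R(x)|<1 on ℝ⁻.
x=-1.56: |R|=0.0651
R=−1: 1+4/7x = −1+3/7x ⇒ -1/7x=2 ⇒ x=2/(-1/7)=-14.0000
Confirm numerically:
  x=-12.601: |R|=0.96877 <1
  x=-10.182: |R|=0.89831 <1
  x=-9.808: |R|=0.88491 <1
  x=-9.598: |R|=0.87702 <1
  x=-14.524: |R|=1.01036 >1
  x=-14.166: |R|=1.00335 >1
Stable set (-14.0000, 0).

(-14.0000,0); λ=-6 ⇒ h* = (14)/6 = 2.3333.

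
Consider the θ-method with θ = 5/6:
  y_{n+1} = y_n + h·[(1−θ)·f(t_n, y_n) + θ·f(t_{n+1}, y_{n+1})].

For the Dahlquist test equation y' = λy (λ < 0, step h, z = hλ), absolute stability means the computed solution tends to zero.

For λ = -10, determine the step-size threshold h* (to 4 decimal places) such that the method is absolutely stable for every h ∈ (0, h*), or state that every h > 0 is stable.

(−∞, 0) — no finite endpoint. Any h>0 works for λ=-10.

With y'=λy (z=hλ):
  y_{n+1} = y_n + z·[1/6·y_n + 5/6·y_{n+1}] ⇒ (1 − 5/6z)y_{n+1} = (1 + 1/6z)y_n
  R(z) = (1 + 1/6z)/(1 − 5/6z).

Solve |R(x)|<1 on ℝ⁻.
x=-0.37: |R|=0.7172
x=-2: |R|=0.2500
x=-10: |R|=0.0714
x=-100: |R|=0.1858
θ=5/6≥1/2 ⇒ |1+1/6x|<|1−5/6x| ∀x<0 ⇒ interval (−∞,0).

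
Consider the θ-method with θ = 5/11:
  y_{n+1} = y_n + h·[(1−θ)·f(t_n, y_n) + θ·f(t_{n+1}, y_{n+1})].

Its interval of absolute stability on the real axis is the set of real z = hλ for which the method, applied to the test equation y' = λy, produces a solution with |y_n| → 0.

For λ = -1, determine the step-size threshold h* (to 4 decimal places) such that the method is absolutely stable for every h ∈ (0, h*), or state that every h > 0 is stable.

Test eqn y'=λy, z=hλ:
  y_{n+1} = y_n + z·[6/11·y_n + 5/11·y_{n+1}] ⇒ (1 − 5/11z)y_{n+1} = (1 + 6/11z)y_n
  Hence R(z) = (1 + 6/11z)/(1 − 5/11z).

Boundary: |R(x)|=1, x<0.
x=-0.34: |R|=0.7055
R=−1: 1+6/11x = −1+5/11x ⇒ -1/11x=2 ⇒ x=2/(-1/11)=-22.0000
Confirm numerically:
  x=-21.589: |R|=0.99654 <1
  x=-18.630: |R|=0.96764 <1
  x=-8.961: |R|=0.76635 <1
  x=-22.592: |R|=1.00478 >1
  x=-22.510: |R|=1.00413 >1
Stable set (-22.0000, 0).

(-22.0000,0); λ=-1 ⇒ h* = (22)/1 = 22.0000.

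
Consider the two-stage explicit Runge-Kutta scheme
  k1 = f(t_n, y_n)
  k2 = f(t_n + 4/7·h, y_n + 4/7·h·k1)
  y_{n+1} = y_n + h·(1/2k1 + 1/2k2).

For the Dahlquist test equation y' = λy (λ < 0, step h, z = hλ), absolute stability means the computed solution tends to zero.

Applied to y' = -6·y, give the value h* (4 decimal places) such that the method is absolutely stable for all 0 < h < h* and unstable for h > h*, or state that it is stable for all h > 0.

Test eqn y'=λy, z=hλ:
  k1=λy_n ⇒ h·k1=z·y_n;  k2=λ(1+4/7z)y_n ⇒ h·k2=z(1+4/7z)y_n
  y_{n+1}/y_n = 1 + 1/2z + 1/2z(1+4/7z) = 1 + z + 2/7z²
  Hence R(z) = 1 + z + 2/7z².

Find x<0 with |R(x)|<1.
x=-1.06: |R|=0.2610
R=1: x+2/7x²=0 ⇒ x=−7/2=-3.5000; min R=1−1/(4·2/7)=0.1250>−1
Confirm numerically:
  x=-3.465: |R|=0.96535 <1
  x=-2.102: |R|=0.16040 <1
  x=-1.850: |R|=0.12786 <1
  x=-1.511: |R|=0.14132 <1
  x=-3.793: |R|=1.31753 >1
  x=-3.786: |R|=1.30937 >1
  x=-3.727: |R|=1.24172 >1
Stable set (-3.5000, 0).

(-3.5000,0); λ=-6 ⇒ h* = (7/2)/6 = 0.5833.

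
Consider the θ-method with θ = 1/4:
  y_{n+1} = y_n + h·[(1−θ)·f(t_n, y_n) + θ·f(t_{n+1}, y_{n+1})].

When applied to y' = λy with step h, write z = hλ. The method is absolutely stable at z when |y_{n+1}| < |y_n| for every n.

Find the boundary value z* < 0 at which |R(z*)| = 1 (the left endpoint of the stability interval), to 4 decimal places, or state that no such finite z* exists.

z* = -4.0000.

With y'=λy (z=hλ):
  y_{n+1} = y_n + z·[3/4·y_n + 1/4·y_{n+1}] ⇒ (1 − 1/4z)y_{n+1} = (1 + 3/4z)y_n
  Hence R(z) = (1 + 3/4z)/(1 − 1/4z).

Need |R(x)|<1, x<0.
x=-1.51: |R|=0.0962
R=−1: 1+3/4x = −1+1/4x ⇒ -1/2x=2 ⇒ x=2/(-1/2)=-4.0000
Confirm numerically:
  x=-3.037: |R|=0.72630 <1
  x=-2.139: |R|=0.39371 <1
  x=-1.778: |R|=0.23088 <1
  x=-4.220: |R|=1.05353 >1
  x=-4.186: |R|=1.04544 >1
  x=-4.182: |R|=1.04449 >1
Interval (-4.0000, 0).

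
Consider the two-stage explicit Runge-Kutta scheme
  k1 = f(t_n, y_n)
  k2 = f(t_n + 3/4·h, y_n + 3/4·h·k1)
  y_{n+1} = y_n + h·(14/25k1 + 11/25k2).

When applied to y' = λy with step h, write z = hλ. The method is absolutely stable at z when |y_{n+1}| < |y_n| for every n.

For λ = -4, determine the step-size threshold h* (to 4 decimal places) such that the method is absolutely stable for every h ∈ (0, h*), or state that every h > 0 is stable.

(-3.0303,0); λ=-4 ⇒ h* = (100/33)/4 = 0.7576.

Test eqn y'=λy, z=hλ:
  k1=λy_n ⇒ h·k1=z·y_n;  k2=λ(1+3/4z)y_n ⇒ h·k2=z(1+3/4z)y_n
  y_{n+1}/y_n = 1 + 14/25z + 11/25z(1+3/4z) = 1 + z + 33/100z²
  ⇒ R(z) = 1 + z + 33/100z².

Boundary: |R(x)|=1, x<0.
x=-0.73: |R|=0.4459
R=1: x+33/100x²=0 ⇒ x=−100/33=-3.0303; min R=1−1/(4·33/100)=0.2424>−1
Confirm numerically:
  x=-2.863: |R|=0.84193 <1
  x=-1.836: |R|=0.27640 <1
  x=-1.373: |R|=0.24909 <1
  x=-3.350: |R|=1.35343 >1
  x=-3.172: |R|=1.14832 >1
Interval (-3.0303, 0).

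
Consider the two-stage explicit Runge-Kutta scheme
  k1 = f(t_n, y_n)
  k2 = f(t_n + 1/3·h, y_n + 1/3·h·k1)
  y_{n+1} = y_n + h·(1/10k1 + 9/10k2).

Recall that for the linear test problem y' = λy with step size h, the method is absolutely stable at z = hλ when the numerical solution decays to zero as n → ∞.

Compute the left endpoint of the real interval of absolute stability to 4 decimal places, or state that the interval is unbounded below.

z* = -3.3333.

Test eqn y'=λy, z=hλ:
  k1=λy_n ⇒ h·k1=z·y_n;  k2=λ(1+1/3z)y_n ⇒ h·k2=z(1+1/3z)y_n
  y_{n+1}/y_n = 1 + 1/10z + 9/10z(1+1/3z) = 1 + z + 3/10z²
  Hence R(z) = 1 + z + 3/10z².

Solve |R(x)|<1 on ℝ⁻.
x=-0.63: |R|=0.4891
R=1: x+3/10x²=0 ⇒ x=−10/3=-3.3333; min R=1−1/(4·3/10)=0.1667>−1
Confirm numerically:
  x=-3.267: |R|=0.93499 <1
  x=-2.644: |R|=0.45322 <1
  x=-1.921: |R|=0.18607 <1
  x=-3.797: |R|=1.52816 >1
  x=-3.537: |R|=1.21611 >1
Interval (-3.3333, 0).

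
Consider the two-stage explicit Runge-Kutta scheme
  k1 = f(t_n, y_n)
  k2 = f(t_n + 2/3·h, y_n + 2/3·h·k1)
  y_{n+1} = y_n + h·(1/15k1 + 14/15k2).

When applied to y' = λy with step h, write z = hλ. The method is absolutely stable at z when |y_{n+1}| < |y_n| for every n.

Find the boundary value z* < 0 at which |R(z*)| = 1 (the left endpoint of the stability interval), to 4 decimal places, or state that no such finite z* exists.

left endpoint -1.6071.

On y'=λy, z=hλ:
  k1=λy_n ⇒ h·k1=z·y_n;  k2=λ(1+2/3z)y_n ⇒ h·k2=z(1+2/3z)y_n
  y_{n+1}/y_n = 1 + 1/15z + 14/15z(1+2/3z) = 1 + z + 28/45z²
  ⇒ R(z) = 1 + z + 28/45z².

Need |R(x)|<1, x<0.
x=-0.76: |R|=0.5994
R=1: x+28/45x²=0 ⇒ x=−45/28=-1.6071; min R=1−1/(4·28/45)=0.5982>−1
Confirm numerically:
  x=-1.444: |R|=0.85342 <1
  x=-0.945: |R|=0.61066 <1
  x=-0.840: |R|=0.59904 <1
  x=-2.060: |R|=1.58046 >1
  x=-1.878: |R|=1.31651 >1
Stable set (-1.6071, 0).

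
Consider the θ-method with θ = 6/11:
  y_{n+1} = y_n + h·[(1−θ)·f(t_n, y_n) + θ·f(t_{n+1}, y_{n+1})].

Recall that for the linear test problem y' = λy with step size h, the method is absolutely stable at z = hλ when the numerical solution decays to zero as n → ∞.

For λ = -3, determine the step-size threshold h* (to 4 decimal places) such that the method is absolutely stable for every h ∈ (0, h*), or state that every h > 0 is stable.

interval (−∞, 0). Any h>0 works for λ=-3.

Set f=λy, z=hλ:
  y_{n+1} = y_n + z·[5/11·y_n + 6/11·y_{n+1}] ⇒ (1 − 6/11z)y_{n+1} = (1 + 5/11z)y_n
  Hence R(z) = (1 + 5/11z)/(1 − 6/11z).

Boundary: |R(x)|=1, x<0.
x=-1.22: |R|=0.2675
x=-2: |R|=0.0435
x=-10: |R|=0.5493
x=-100: |R|=0.8003
θ=6/11≥1/2 ⇒ |1+5/11x|<|1−6/11x| ∀x<0 ⇒ interval (−∞,0).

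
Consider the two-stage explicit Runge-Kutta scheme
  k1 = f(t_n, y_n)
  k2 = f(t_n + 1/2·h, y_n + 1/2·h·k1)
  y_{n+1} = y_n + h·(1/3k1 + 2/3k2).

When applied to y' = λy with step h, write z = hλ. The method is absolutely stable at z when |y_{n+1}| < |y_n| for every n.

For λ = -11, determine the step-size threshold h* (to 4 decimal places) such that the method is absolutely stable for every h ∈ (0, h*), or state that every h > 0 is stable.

(-3.0000,0); λ=-11 ⇒ h* = (3)/11 = 0.2727.

With y'=λy (z=hλ):
  k1=λy_n ⇒ h·k1=z·y_n;  k2=λ(1+1/2z)y_n ⇒ h·k2=z(1+1/2z)y_n
  y_{n+1}/y_n = 1 + 1/3z + 2/3z(1+1/2z) = 1 + z + 1/3z²
  R(z) = 1 + z + 1/3z².

Find x<0 with |R(x)|<1.
x=-1.76: |R|=0.2725
R=1: x+1/3x²=0 ⇒ x=−3=-3.0000; min R=1−1/(4·1/3)=0.2500>−1
Confirm numerically:
  x=-2.519: |R|=0.59612 <1
  x=-1.374: |R|=0.25529 <1
  x=-1.370: |R|=0.25563 <1
  x=-1.368: |R|=0.25581 <1
  x=-3.356: |R|=1.39825 >1
  x=-3.319: |R|=1.35292 >1
So |R|<1 on (-3.0000, 0).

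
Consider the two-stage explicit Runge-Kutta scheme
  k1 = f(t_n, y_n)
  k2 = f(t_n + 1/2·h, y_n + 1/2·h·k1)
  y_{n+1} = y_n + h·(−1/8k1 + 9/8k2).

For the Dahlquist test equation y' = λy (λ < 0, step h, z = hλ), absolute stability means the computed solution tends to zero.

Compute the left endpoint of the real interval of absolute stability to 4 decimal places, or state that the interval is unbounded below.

Test eqn y'=λy, z=hλ:
  k1=λy_n ⇒ h·k1=z·y_n;  k2=λ(1+1/2z)y_n ⇒ h·k2=z(1+1/2z)y_n
  y_{n+1}/y_n = 1 − 1/8z + 9/8z(1+1/2z) = 1 + z + 9/16z²
  R(z) = 1 + z + 9/16z².

Boundary: |R(x)|=1, x<0.
x=-0.82: |R|=0.5582
R=1: x+9/16x²=0 ⇒ x=−16/9=-1.7778; min R=1−1/(4·9/16)=0.5556>−1
Confirm numerically:
  x=-1.502: |R|=0.76700 <1
  x=-1.020: |R|=0.56522 <1
  x=-0.992: |R|=0.56154 <1
  x=-0.870: |R|=0.55576 <1
  x=-2.198: |R|=1.51955 >1
  x=-1.823: |R|=1.04637 >1
So |R|<1 on (-1.7778, 0).

left endpoint -1.7778.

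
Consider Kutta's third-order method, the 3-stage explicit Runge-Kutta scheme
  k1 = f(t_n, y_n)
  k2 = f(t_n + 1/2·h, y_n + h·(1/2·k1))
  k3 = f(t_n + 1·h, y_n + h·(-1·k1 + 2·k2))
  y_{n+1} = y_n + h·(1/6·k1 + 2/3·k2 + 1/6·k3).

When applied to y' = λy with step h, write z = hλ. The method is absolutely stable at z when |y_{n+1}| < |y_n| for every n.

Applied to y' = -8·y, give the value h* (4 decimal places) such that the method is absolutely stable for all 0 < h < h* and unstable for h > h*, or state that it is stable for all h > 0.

(-2.5127,0); λ=-8 ⇒ h* = 0.3141.

Test eqn y'=λy, z=hλ:
  order 3, 3-stage ⇒ R(z)=1+z+z^2/2+z^3/6
  (e.g. R(-0.77)=0.45036, |R|=0.45036)

Solve |R(x)|<1 on ℝ⁻.
x=-0.77: |R|=0.4504
|R(-2.86)|=1.6691 |R(-1.25)|=0.2057 |R(-1.22)|=0.2216
Bisect:
  x_lo=-3.3875 |R|=3.1285  x_hi=-0.1396 |R|=0.8697
  mid=-1.76354 |R|=0.12263 →hi
  mid=-2.57551 |R|=1.10621 →lo
  mid=-2.16952 |R|=0.51804 →hi
  mid=-2.37251 |R|=0.78385 →hi
  mid=-2.47401 |R|=0.93744 →hi
  mid=-2.52476 |R|=1.01986 →lo
  mid=-2.49938 |R|=0.97817 →hi
  ...
  [-2.51286,-2.51267] ⇒ x*=-2.5127
So |R|<1 on (-2.5127, 0).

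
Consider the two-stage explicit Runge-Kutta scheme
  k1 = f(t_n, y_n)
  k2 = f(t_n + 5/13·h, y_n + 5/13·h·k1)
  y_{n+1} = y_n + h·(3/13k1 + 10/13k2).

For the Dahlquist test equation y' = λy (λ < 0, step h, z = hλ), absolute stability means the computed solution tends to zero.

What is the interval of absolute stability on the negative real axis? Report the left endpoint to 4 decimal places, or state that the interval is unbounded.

Test eqn y'=λy, z=hλ:
  k1=λy_n ⇒ h·k1=z·y_n;  k2=λ(1+5/13z)y_n ⇒ h·k2=z(1+5/13z)y_n
  y_{n+1}/y_n = 1 + 3/13z + 10/13z(1+5/13z) = 1 + z + 50/169z²
  so R(z) = 1 + z + 50/169z².

Solve |R(x)|<1 on ℝ⁻.
x=-1.04: |R|=0.2800
R=1: x+50/169x²=0 ⇒ x=−169/50=-3.3800; min R=1−1/(4·50/169)=0.1550>−1
Confirm numerically:
  x=-3.141: |R|=0.77790 <1
  x=-2.939: |R|=0.61654 <1
  x=-1.480: |R|=0.16805 <1
  x=-3.616: |R|=1.25248 >1
  x=-3.603: |R|=1.23771 >1
So |R|<1 on (-3.3800, 0).

z∈(-3.3800,0).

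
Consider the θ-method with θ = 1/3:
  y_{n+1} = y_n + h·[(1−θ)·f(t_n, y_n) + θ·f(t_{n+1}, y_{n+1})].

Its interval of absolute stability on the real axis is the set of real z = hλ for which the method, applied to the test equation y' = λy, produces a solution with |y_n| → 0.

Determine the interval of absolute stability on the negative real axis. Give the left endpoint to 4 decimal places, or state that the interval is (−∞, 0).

(-6.0000, 0).

Test eqn y'=λy, z=hλ:
  y_{n+1} = y_n + z·[2/3·y_n + 1/3·y_{n+1}] ⇒ (1 − 1/3z)y_{n+1} = (1 + 2/3z)y_n
  Hence R(z) = (1 + 2/3z)/(1 − 1/3z).

Boundary: |R(x)|=1, x<0.
x=-1.2: |R|=0.1429
R=−1: 1+2/3x = −1+1/3x ⇒ -1/3x=2 ⇒ x=2/(-1/3)=-6.0000
Confirm numerically:
  x=-5.581: |R|=0.95117 <1
  x=-4.082: |R|=0.72917 <1
  x=-2.736: |R|=0.43096 <1
  x=-6.190: |R|=1.02067 >1
  x=-6.082: |R|=1.00903 >1
Stable set (-6.0000, 0).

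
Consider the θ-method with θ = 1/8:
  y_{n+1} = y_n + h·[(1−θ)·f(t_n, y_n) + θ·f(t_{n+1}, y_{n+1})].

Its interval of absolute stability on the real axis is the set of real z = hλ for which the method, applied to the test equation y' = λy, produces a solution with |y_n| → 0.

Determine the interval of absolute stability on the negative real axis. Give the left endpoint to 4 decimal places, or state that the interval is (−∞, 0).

With y'=λy (z=hλ):
  y_{n+1} = y_n + z·[7/8·y_n + 1/8·y_{n+1}] ⇒ (1 − 1/8z)y_{n+1} = (1 + 7/8z)y_n
  ⇒ R(z) = (1 + 7/8z)/(1 − 1/8z).

Find x<0 with |R(x)|<1.
x=-1.03: |R|=0.0875
R=−1: 1+7/8x = −1+1/8x ⇒ -3/4x=2 ⇒ x=2/(-3/4)=-2.6667
Confirm numerically:
  x=-2.618: |R|=0.97250 <1
  x=-1.843: |R|=0.49792 <1
  x=-1.711: |R|=0.40954 <1
  x=-1.692: |R|=0.39662 <1
  x=-3.032: |R|=1.19869 >1
  x=-2.731: |R|=1.03597 >1
So |R|<1 on (-2.6667, 0).

z∈(-2.6667,0).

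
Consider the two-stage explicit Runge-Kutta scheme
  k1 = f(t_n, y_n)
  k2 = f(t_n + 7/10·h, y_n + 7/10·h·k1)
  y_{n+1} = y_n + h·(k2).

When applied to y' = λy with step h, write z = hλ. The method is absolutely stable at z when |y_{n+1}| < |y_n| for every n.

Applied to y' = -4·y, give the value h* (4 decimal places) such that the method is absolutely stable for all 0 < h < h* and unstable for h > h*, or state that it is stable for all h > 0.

With y'=λy (z=hλ):
  k1=λy_n ⇒ h·k1=z·y_n;  k2=λ(1+7/10z)y_n ⇒ h·k2=z(1+7/10z)y_n
  y_{n+1}/y_n = 1 + z(1+7/10z) = 1 + z + 7/10z²
  R(z) = 1 + z + 7/10z².

Boundary: |R(x)|=1, x<0.
x=-0.37: |R|=0.7258
R=1: x+7/10x²=0 ⇒ x=−10/7=-1.4286; min R=1−1/(4·7/10)=0.6429>−1
Confirm numerically:
  x=-1.371: |R|=0.94475 <1
  x=-1.030: |R|=0.71263 <1
  x=-0.792: |R|=0.64708 <1
  x=-0.610: |R|=0.65047 <1
  x=-1.827: |R|=1.50955 >1
  x=-1.659: |R|=1.26760 >1
Interval (-1.4286, 0).

(-1.4286,0); λ=-4 ⇒ h* = (10/7)/4 = 0.3571.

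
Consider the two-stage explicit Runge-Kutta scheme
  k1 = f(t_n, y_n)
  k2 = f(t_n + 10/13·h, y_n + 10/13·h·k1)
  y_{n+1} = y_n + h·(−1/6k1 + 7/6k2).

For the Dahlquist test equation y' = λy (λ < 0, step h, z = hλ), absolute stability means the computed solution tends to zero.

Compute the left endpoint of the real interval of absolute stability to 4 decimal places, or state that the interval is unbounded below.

z* = -1.1143.

Set f=λy, z=hλ:
  k1=λy_n ⇒ h·k1=z·y_n;  k2=λ(1+10/13z)y_n ⇒ h·k2=z(1+10/13z)y_n
  y_{n+1}/y_n = 1 − 1/6z + 7/6z(1+10/13z) = 1 + z + 35/39z²
  Hence R(z) = 1 + z + 35/39z².

Solve |R(x)|<1 on ℝ⁻.
x=-0.83: |R|=0.7882
R=1: x+35/39x²=0 ⇒ x=−39/35=-1.1143; min R=1−1/(4·35/39)=0.7214>−1
Confirm numerically:
  x=-1.077: |R|=0.96396 <1
  x=-1.041: |R|=0.93153 <1
  x=-0.866: |R|=0.80704 <1
  x=-0.761: |R|=0.75872 <1
  x=-1.551: |R|=1.60787 >1
  x=-1.482: |R|=1.48906 >1
  x=-1.192: |R|=1.08313 >1
So |R|<1 on (-1.1143, 0).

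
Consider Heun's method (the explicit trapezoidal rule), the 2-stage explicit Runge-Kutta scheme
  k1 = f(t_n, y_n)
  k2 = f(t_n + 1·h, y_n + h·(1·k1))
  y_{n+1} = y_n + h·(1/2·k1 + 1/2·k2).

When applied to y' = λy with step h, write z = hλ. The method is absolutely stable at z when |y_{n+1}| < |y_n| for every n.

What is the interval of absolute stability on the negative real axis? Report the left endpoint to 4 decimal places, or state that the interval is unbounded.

z∈(-2.0000,0).

With y'=λy (z=hλ):
  order 2, 2-stage ⇒ R(z)=1+z+z^2/2
  (e.g. R(-1.8)=0.82000, |R|=0.82000)

Solve |R(x)|<1 on ℝ⁻.
x=-1.8: |R|=0.8200
|R(-1.63)|=0.6985 |R(-0.89)|=0.5061 |R(-0.52)|=0.6152
Bisect:
  x_lo=-2.7077 |R|=1.9581  x_hi=-0.1479 |R|=0.8630
  mid=-1.42781 |R|=0.59151 →hi
  mid=-2.06776 |R|=1.07006 →lo
  mid=-1.74779 |R|=0.77959 →hi
  mid=-1.90778 |R|=0.91203 →hi
  mid=-1.98777 |R|=0.98784 →hi
  mid=-2.02777 |R|=1.02815 →lo
  mid=-2.00777 |R|=1.00780 →lo
  mid=-1.99777 |R|=0.99777 →hi
  mid=-2.00277 |R|=1.00277 →lo
  mid=-2.00027 |R|=1.00027 →lo
  ...
  [-2.00011,-1.99996] ⇒ x*=-2.0000
So |R|<1 on (-2.0000, 0).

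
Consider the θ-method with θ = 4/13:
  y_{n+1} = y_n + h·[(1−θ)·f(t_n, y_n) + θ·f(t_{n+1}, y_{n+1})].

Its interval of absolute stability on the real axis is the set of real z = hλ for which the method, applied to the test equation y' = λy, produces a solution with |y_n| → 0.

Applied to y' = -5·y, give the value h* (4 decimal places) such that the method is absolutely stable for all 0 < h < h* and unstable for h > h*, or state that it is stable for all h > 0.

(-5.2000,0); λ=-5 ⇒ h* = (26/5)/5 = 1.0400.

On y'=λy, z=hλ:
  y_{n+1} = y_n + z·[9/13·y_n + 4/13·y_{n+1}] ⇒ (1 − 4/13z)y_{n+1} = (1 + 9/13z)y_n
  so R(z) = (1 + 9/13z)/(1 − 4/13z).

Boundary: |R(x)|=1, x<0.
x=-0.32: |R|=0.7087
R=−1: 1+9/13x = −1+4/13x ⇒ -5/13x=2 ⇒ x=2/(-5/13)=-5.2000
Confirm numerically:
  x=-4.771: |R|=0.93314 <1
  x=-4.026: |R|=0.79831 <1
  x=-2.570: |R|=0.43514 <1
  x=-2.372: |R|=0.37122 <1
  x=-5.729: |R|=1.07364 >1
  x=-5.481: |R|=1.04023 >1
Interval (-5.2000, 0).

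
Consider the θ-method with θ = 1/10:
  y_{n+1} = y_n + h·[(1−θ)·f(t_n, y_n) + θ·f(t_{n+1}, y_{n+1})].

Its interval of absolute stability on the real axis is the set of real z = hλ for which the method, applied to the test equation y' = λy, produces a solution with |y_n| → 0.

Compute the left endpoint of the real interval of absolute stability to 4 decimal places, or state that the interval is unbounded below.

z* = -2.5000.

With y'=λy (z=hλ):
  y_{n+1} = y_n + z·[9/10·y_n + 1/10·y_{n+1}] ⇒ (1 − 1/10z)y_{n+1} = (1 + 9/10z)y_n
  so R(z) = (1 + 9/10z)/(1 − 1/10z).

Need |R(x)|<1, x<0.
x=-1.5: |R|=0.3043
R=−1: 1+9/10x = −1+1/10x ⇒ -4/5x=2 ⇒ x=2/(-4/5)=-2.5000
Confirm numerically:
  x=-2.323: |R|=0.88509 <1
  x=-1.804: |R|=0.52830 <1
  x=-1.482: |R|=0.29072 <1
  x=-1.056: |R|=0.04486 <1
  x=-3.027: |R|=1.32364 >1
  x=-2.708: |R|=1.13094 >1
  x=-2.533: |R|=1.02106 >1
Interval (-2.5000, 0).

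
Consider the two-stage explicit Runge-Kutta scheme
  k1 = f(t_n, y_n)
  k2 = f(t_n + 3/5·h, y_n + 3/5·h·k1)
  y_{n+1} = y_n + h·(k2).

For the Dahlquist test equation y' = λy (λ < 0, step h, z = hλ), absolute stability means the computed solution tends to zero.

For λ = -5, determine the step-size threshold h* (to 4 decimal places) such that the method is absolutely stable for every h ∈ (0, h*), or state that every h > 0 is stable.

Test eqn y'=λy, z=hλ:
  k1=λy_n ⇒ h·k1=z·y_n;  k2=λ(1+3/5z)y_n ⇒ h·k2=z(1+3/5z)y_n
  y_{n+1}/y_n = 1 + z(1+3/5z) = 1 + z + 3/5z²
  so R(z) = 1 + z + 3/5z².

Boundary: |R(x)|=1, x<0.
x=-1.78: |R|=1.1210
R=1: x+3/5x²=0 ⇒ x=−5/3=-1.6667; min R=1−1/(4·3/5)=0.5833>−1
Confirm numerically:
  x=-1.446: |R|=0.80855 <1
  x=-1.057: |R|=0.61335 <1
  x=-0.668: |R|=0.59973 <1
  x=-2.204: |R|=1.71057 >1
  x=-1.967: |R|=1.35445 >1
Interval (-1.6667, 0).

(-1.6667,0); λ=-5 ⇒ h* = (5/3)/5 = 0.3333.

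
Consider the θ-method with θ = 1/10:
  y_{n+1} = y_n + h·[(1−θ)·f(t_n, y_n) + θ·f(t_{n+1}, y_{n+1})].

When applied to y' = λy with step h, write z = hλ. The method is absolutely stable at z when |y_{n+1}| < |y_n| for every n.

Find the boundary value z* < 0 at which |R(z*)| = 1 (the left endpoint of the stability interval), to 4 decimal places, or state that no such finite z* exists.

Set f=λy, z=hλ:
  y_{n+1} = y_n + z·[9/10·y_n + 1/10·y_{n+1}] ⇒ (1 − 1/10z)y_{n+1} = (1 + 9/10z)y_n
  so R(z) = (1 + 9/10z)/(1 − 1/10z).

Need |R(x)|<1, x<0.
x=-0.9: |R|=0.1743
R=−1: 1+9/10x = −1+1/10x ⇒ -4/5x=2 ⇒ x=2/(-4/5)=-2.5000
Confirm numerically:
  x=-1.995: |R|=0.66319 <1
  x=-1.892: |R|=0.59099 <1
  x=-1.501: |R|=0.30510 <1
  x=-3.080: |R|=1.35474 >1
  x=-2.996: |R|=1.30532 >1
  x=-2.791: |R|=1.18200 >1
Stable set (-2.5000, 0).

left endpoint -2.5000.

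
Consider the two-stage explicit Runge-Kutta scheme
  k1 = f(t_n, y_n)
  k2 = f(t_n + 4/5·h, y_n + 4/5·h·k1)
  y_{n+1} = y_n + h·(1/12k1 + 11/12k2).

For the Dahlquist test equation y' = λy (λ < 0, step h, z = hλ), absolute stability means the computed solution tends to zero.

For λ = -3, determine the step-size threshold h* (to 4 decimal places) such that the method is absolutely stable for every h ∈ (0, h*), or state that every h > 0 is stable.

(-1.3636,0); λ=-3 ⇒ h* = (15/11)/3 = 0.4545.

Set f=λy, z=hλ:
  k1=λy_n ⇒ h·k1=z·y_n;  k2=λ(1+4/5z)y_n ⇒ h·k2=z(1+4/5z)y_n
  y_{n+1}/y_n = 1 + 1/12z + 11/12z(1+4/5z) = 1 + z + 11/15z²
  so R(z) = 1 + z + 11/15z².

Need |R(x)|<1, x<0.
x=-0.41: |R|=0.7133
R=1: x+11/15x²=0 ⇒ x=−15/11=-1.3636; min R=1−1/(4·11/15)=0.6591>−1
Confirm numerically:
  x=-1.311: |R|=0.94940 <1
  x=-1.017: |R|=0.74148 <1
  x=-0.688: |R|=0.65912 <1
  x=-1.699: |R|=1.41784 >1
  x=-1.563: |R|=1.22851 >1
  x=-1.461: |R|=1.10432 >1
Interval (-1.3636, 0).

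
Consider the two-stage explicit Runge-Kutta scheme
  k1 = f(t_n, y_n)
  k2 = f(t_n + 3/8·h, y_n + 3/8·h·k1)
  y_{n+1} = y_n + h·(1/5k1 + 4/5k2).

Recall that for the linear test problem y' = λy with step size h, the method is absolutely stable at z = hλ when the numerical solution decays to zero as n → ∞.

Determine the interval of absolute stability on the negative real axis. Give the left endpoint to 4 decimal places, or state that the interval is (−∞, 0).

With y'=λy (z=hλ):
  k1=λy_n ⇒ h·k1=z·y_n;  k2=λ(1+3/8z)y_n ⇒ h·k2=z(1+3/8z)y_n
  y_{n+1}/y_n = 1 + 1/5z + 4/5z(1+3/8z) = 1 + z + 3/10z²
  Hence R(z) = 1 + z + 3/10z².

Solve |R(x)|<1 on ℝ⁻.
x=-1.16: |R|=0.2437
R=1: x+3/10x²=0 ⇒ x=−10/3=-3.3333; min R=1−1/(4·3/10)=0.1667>−1
Confirm numerically:
  x=-3.135: |R|=0.81347 <1
  x=-3.018: |R|=0.71450 <1
  x=-1.869: |R|=0.17895 <1
  x=-3.918: |R|=1.68722 >1
  x=-3.732: |R|=1.44635 >1
  x=-3.437: |R|=1.10689 >1
So |R|<1 on (-3.3333, 0).

(-3.3333, 0).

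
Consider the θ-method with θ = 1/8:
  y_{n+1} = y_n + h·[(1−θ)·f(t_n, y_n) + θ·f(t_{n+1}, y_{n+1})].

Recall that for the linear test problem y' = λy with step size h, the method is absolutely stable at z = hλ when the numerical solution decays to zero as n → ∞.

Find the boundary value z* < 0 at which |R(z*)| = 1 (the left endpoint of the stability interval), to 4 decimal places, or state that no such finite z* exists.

z* = -2.6667.

With y'=λy (z=hλ):
  y_{n+1} = y_n + z·[7/8·y_n + 1/8·y_{n+1}] ⇒ (1 − 1/8z)y_{n+1} = (1 + 7/8z)y_n
  so R(z) = (1 + 7/8z)/(1 − 1/8z).

Solve |R(x)|<1 on ℝ⁻.
x=-0.87: |R|=0.2153
R=−1: 1+7/8x = −1+1/8x ⇒ -3/4x=2 ⇒ x=2/(-3/4)=-2.6667
Confirm numerically:
  x=-2.517: |R|=0.91461 <1
  x=-2.063: |R|=0.64007 <1
  x=-1.429: |R|=0.21243 <1
  x=-1.138: |R|=0.00372 <1
  x=-3.129: |R|=1.24926 >1
  x=-2.996: |R|=1.17970 >1
  x=-2.724: |R|=1.03208 >1
Stable set (-2.6667, 0).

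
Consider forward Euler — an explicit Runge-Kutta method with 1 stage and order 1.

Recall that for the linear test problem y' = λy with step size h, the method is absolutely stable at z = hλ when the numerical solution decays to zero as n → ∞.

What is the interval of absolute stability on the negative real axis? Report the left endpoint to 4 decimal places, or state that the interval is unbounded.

On y'=λy, z=hλ:
  order 1, 1-stage ⇒ R(z)=1+z
  (e.g. R(-1.47)=-0.47000, |R|=0.47000)

Solve |R(x)|<1 on ℝ⁻.
x=-1.47: |R|=0.4700
|R(-2.31)|=1.3100 |R(-2.18)|=1.1800 |R(-1.6)|=0.6000
Bisect:
  x_lo=-2.3421 |R|=1.3421  x_hi=-0.3314 |R|=0.6686
  mid=-1.33673 |R|=0.33673 →hi
  mid=-1.83940 |R|=0.83940 →hi
  mid=-2.09074 |R|=1.09074 →lo
  mid=-1.96507 |R|=0.96507 →hi
  mid=-2.02791 |R|=1.02791 →lo
  mid=-1.99649 |R|=0.99649 →hi
  mid=-2.01220 |R|=1.01220 →lo
  mid=-2.00435 |R|=1.00435 →lo
  mid=-2.00042 |R|=1.00042 →lo
  ...
  [-2.00005,-1.99993] ⇒ x*=-2.0000
Stable set (-2.0000, 0).

(-2.0000, 0).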